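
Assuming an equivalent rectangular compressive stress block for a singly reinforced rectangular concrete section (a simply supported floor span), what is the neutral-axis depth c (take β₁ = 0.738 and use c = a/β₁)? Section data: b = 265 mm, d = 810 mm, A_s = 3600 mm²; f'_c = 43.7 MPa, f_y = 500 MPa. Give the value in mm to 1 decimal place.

c ≈ 247.8 mm

T = A_s f_y = 3600 × 500 = 1800000 N = 1800 kN.
Setting C = 0.85 f'_c a b equal to T: a = 1800000/(0.85 × 43.7 × 265) = 182.863 mm.
With β₁ = 0.738, c = a/β₁ = 182.863/0.738 = 247.8 mm.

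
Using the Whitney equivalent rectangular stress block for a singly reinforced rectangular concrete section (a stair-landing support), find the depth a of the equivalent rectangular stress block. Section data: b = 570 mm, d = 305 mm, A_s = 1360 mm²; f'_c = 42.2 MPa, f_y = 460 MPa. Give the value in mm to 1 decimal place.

a ≈ 30.6 mm

T = A_s f_y = 1360 × 460 = 625600 N = 625.6 kN.
Setting C = 0.85 f'_c a b equal to T: a = 625600/(0.85 × 42.2 × 570) = 30.6 mm.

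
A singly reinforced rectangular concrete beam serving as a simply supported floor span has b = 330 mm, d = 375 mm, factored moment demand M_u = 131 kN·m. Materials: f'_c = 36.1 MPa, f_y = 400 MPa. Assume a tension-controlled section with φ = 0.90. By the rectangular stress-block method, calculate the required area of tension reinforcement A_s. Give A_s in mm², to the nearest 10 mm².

A_s ≈ 1030 mm²

M_n = M_u/φ = 131/0.90 = 145.556 kN·m.
With M_n = 0.85 f'_c a b (d − a/2), solve the quadratic for a:
a = d − √(d² − 2M_n/(0.85 f'_c b)) = 375 − √(375² − 2 × 145.556×10⁶/(0.85 × 36.1 × 330)) = 40.52 mm.
A_s = 0.85 f'_c a b / f_y = 0.85 × 36.1 × 40.52 × 330 / 400 = 1025.8 mm².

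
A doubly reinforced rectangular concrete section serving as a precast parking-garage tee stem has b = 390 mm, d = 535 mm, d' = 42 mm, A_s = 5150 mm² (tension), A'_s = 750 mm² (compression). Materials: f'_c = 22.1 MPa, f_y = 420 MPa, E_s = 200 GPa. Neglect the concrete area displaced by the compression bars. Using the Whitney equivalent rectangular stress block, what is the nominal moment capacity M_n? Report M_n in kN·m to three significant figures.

Assume both tension and compression steel yield.
Net tension couple steel: A_s − A'_s = 4400 mm².
a = (A_s − A'_s) f_y / (0.85 f'_c b) = 1848000/(0.85 × 22.1 × 390) = 252.25 mm.
c = a/β₁ = 252.25/0.85 = 296.76 mm; ε'_s = 0.003(c − d')/c = 0.0026 ≥ f_y/E_s = 0.0021, so compression steel does yield.
M_n = (A_s − A'_s) f_y (d − a/2) + A'_s f_y (d − d') = [1848000 × (535 − 126.125) + 315000 × (535 − 42)] × 10⁻⁶ = 755.60 + 155.30 = 910.90 kN·m.

M_n ≈ 911 kN·m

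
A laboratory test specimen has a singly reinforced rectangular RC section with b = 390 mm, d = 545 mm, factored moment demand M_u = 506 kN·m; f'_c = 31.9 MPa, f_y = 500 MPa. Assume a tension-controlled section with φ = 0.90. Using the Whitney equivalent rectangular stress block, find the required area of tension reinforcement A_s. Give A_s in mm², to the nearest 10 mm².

M_n = M_u/φ = 506/0.90 = 562.222 kN·m.
With M_n = 0.85 f'_c a b (d − a/2), solve the quadratic for a:
a = d − √(d² − 2M_n/(0.85 f'_c b)) = 545 − √(545² − 2 × 562.222×10⁶/(0.85 × 31.9 × 390)) = 108.32 mm.
A_s = 0.85 f'_c a b / f_y = 0.85 × 31.9 × 108.32 × 390 / 500 = 2290.9 mm².

A_s ≈ 2290 mm²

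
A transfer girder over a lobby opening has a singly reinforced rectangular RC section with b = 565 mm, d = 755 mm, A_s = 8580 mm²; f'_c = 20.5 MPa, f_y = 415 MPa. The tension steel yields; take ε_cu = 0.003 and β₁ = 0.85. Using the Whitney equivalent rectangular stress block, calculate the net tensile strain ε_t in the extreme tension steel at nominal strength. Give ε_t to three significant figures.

a = A_s f_y/(0.85 f'_c b) = 361.67 mm.
β₁ = 0.85, so c = a/β₁ = 361.67/0.85 = 425.49 mm.
From the linear strain diagram with ε_cu = 0.003: ε_t = 0.003 (d − c)/c = 0.003 × (755 − 425.49)/425.49 = 0.00232.
ε_t < 0.004 — the section is over-reinforced for flexure under ACI limits.

ε_t ≈ 0.00232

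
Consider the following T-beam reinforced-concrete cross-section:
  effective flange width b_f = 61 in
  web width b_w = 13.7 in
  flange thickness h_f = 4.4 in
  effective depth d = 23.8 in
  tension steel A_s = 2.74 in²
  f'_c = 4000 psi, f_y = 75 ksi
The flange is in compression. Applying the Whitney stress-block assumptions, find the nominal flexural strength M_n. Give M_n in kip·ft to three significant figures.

Tension: T = A_s f_y = 2.74 × 75 = 205.5 kips.
Try a within the flange: a = T/(0.85 f'_c b_f) = 205.5/(0.85 × 4 × 61) = 0.991 in.
Since a = 0.991 ≤ h_f = 4.4 in, the stress block lies entirely in the flange; analyse as a rectangular beam of width b_f.
M_n = T(d − a/2) = 205.5 × (23.8 − 0.4955) = 4789.1 kip·in.
M_n = 4789.1/12 = 399.09 kip·ft.

M_n ≈ 399 kip·ft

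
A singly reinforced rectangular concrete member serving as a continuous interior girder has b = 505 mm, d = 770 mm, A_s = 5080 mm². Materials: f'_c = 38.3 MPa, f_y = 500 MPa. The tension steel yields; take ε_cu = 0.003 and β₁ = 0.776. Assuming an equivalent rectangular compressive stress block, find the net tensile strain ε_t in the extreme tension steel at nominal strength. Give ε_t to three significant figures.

a = A_s f_y/(0.85 f'_c b) = 154.50 mm.
β₁ = 0.776, so c = a/β₁ = 154.50/0.776 = 199.10 mm.
From the linear strain diagram with ε_cu = 0.003: ε_t = 0.003 (d − c)/c = 0.003 × (770 − 199.10)/199.10 = 0.00860.
Since ε_t ≥ 0.005, the section is tension-controlled.

ε_t ≈ 0.00860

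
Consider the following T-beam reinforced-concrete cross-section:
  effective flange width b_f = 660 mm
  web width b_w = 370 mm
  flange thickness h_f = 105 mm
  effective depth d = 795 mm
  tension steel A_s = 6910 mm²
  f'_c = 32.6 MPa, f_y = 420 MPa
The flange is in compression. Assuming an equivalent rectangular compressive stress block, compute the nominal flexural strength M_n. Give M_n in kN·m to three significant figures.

Tension: T = A_s f_y = 6910 × 420 = 2902200 N.
Try a within the flange: a = T/(0.85 f'_c b_f) = 2902200/(0.85 × 32.6 × 660) = 158.69 mm.
a = 158.69 > h_f = 105 mm: the block extends into the web. Split into flange-overhang and web parts.
C_f = 0.85 f'_c (b_f − b_w) h_f = 0.85 × 32.6 × (660 − 370) × 105 = 843770 N.
Remaining web compression depth: a_w = (T − C_f)/(0.85 f'_c b_w) = (2902200 − 843770)/(0.85 × 32.6 × 370) = 200.77 mm.
M_n = C_f(d − h_f/2) + (T − C_f)(d − a_w/2) = 843770 × (795 − 52.5) + 2058430 × (795 − 100.385) = 626.50 + 1429.82 = 2056.32 × 10⁶ N·mm.
M_n = 2056.32 kN·m.

M_n ≈ 2060 kN·m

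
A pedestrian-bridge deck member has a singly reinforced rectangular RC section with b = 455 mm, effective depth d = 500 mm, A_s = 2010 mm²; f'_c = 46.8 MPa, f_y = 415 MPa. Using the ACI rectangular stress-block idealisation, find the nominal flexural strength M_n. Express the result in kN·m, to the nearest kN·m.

T = A_s f_y = 2010 × 415 = 834150 N = 834.15 kN.
From C = T: a = T/(0.85 f'_c b) = 834150/(0.85 × 46.8 × 455) = 46.09 mm.
M_n = T(d − a/2) = 834.15 kN × (500 − 23.045) mm = 397.85 kN·m.

M_n ≈ 398 kN·m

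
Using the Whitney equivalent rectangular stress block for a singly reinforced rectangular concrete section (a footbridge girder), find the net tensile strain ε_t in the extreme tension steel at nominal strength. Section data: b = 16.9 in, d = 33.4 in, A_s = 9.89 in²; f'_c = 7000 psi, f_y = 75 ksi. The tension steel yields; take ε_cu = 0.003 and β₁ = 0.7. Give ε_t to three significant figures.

ε_t ≈ 0.00651

a = A_s f_y/(0.85 f'_c b) = 7.377 in.
β₁ = 0.7, so c = a/β₁ = 7.377/0.7 = 10.539 in.
From the linear strain diagram with ε_cu = 0.003: ε_t = 0.003 (d − c)/c = 0.003 × (33.4 − 10.539)/10.539 = 0.00651.
Since ε_t ≥ 0.005, the section is tension-controlled.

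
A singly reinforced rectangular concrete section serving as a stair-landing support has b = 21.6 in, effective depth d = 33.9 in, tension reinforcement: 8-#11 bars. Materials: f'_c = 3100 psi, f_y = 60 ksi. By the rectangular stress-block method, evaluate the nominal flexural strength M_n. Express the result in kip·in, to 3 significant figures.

M_n ≈ 20500 kip·in

A_s = 8 × 1.56 = 12.48 in².
T = A_s f_y = 12.48 × 60 = 748.8 kips.
a = T/(0.85 f'_c b) = 748.8/(0.85 × 3.1 × 21.6) = 13.156 in.
M_n = T(d − a/2) = 748.8 × (33.9 − 6.578) = 20458.7 kip·in.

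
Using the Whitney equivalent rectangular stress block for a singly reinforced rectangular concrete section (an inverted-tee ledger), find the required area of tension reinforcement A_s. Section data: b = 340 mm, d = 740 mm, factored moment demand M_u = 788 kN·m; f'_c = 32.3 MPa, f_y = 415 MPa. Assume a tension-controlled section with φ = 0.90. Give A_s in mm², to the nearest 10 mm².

M_n = M_u/φ = 788/0.90 = 875.556 kN·m.
With M_n = 0.85 f'_c a b (d − a/2), solve the quadratic for a:
a = d − √(d² − 2M_n/(0.85 f'_c b)) = 740 − √(740² − 2 × 875.556×10⁶/(0.85 × 32.3 × 340)) = 139.99 mm.
A_s = 0.85 f'_c a b / f_y = 0.85 × 32.3 × 139.99 × 340 / 415 = 3148.8 mm².

A_s ≈ 3150 mm²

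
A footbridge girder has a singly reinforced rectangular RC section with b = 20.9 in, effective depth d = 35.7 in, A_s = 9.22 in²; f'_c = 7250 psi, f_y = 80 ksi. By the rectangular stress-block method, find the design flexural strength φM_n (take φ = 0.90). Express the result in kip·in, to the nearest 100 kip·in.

T = A_s f_y = 9.22 × 80 = 737.6 kips.
a = T/(0.85 f'_c b) = 737.6/(0.85 × 7.25 × 20.9) = 5.727 in.
M_n = T(d − a/2) = 737.6 × (35.7 − 2.8635) = 24220.2 kip·in.
φM_n = 0.90 × 24220.2 = 21798.2 kip·in.

φM_n ≈ 21800 kip·in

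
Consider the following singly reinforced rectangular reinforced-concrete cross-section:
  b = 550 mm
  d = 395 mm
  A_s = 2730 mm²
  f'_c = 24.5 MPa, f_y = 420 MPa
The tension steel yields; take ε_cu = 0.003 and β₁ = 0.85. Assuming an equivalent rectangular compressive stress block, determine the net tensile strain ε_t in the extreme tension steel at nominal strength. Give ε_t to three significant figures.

ε_t ≈ 0.00706

a = A_s f_y/(0.85 f'_c b) = 100.11 mm.
β₁ = 0.85, so c = a/β₁ = 100.11/0.85 = 117.78 mm.
From the linear strain diagram with ε_cu = 0.003: ε_t = 0.003 (d − c)/c = 0.003 × (395 − 117.78)/117.78 = 0.00706.
Since ε_t ≥ 0.005, the section is tension-controlled.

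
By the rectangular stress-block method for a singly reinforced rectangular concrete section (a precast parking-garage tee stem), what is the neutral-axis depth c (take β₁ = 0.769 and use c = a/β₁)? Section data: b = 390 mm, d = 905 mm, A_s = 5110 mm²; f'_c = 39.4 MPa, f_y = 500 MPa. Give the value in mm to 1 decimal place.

c ≈ 254.4 mm

T = A_s f_y = 5110 × 500 = 2555000 N = 2555 kN.
Setting C = 0.85 f'_c a b equal to T: a = 2555000/(0.85 × 39.4 × 390) = 195.619 mm.
With β₁ = 0.769, c = a/β₁ = 195.619/0.769 = 254.4 mm.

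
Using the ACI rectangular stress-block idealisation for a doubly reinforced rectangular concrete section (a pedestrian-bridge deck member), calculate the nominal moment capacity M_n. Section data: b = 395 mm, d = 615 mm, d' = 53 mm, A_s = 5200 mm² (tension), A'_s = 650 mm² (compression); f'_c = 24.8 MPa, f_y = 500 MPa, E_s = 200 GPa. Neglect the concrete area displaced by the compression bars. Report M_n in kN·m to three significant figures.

M_n ≈ 1270 kN·m

Assume both tension and compression steel yield.
Net tension couple steel: A_s − A'_s = 4550 mm².
a = (A_s − A'_s) f_y / (0.85 f'_c b) = 2275000/(0.85 × 24.8 × 395) = 273.22 mm.
c = a/β₁ = 273.22/0.85 = 321.44 mm; ε'_s = 0.003(c − d')/c = 0.0025 ≥ f_y/E_s = 0.0025, so compression steel does yield.
M_n = (A_s − A'_s) f_y (d − a/2) + A'_s f_y (d − d') = [2275000 × (615 − 136.61) + 325000 × (615 − 53)] × 10⁻⁶ = 1088.34 + 182.65 = 1270.99 kN·m.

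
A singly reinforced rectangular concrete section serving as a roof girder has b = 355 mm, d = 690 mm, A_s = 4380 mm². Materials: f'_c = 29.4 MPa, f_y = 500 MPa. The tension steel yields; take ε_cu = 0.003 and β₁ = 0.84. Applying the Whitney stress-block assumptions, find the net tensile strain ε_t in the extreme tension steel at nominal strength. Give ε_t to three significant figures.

ε_t ≈ 0.00404

a = A_s f_y/(0.85 f'_c b) = 246.86 mm.
β₁ = 0.84, so c = a/β₁ = 246.86/0.84 = 293.88 mm.
From the linear strain diagram with ε_cu = 0.003: ε_t = 0.003 (d − c)/c = 0.003 × (690 − 293.88)/293.88 = 0.00404.
ε_t is between 0.004 and 0.005 — transition zone.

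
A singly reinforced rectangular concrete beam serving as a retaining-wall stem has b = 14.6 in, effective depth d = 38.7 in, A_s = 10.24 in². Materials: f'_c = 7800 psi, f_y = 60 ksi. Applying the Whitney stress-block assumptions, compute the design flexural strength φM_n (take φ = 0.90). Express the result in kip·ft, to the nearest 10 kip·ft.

φM_n ≈ 1640 kip·ft

T = A_s f_y = 10.24 × 60 = 614.4 kips.
a = T/(0.85 f'_c b) = 614.4/(0.85 × 7.8 × 14.6) = 6.347 in.
M_n = T(d − a/2) = 614.4 × (38.7 − 3.1735) = 21827.5 kip·in = 21827.5/12 = 1818.96 kip·ft.
φM_n = 0.90 × 1818.96 = 1637.06 kip·ft.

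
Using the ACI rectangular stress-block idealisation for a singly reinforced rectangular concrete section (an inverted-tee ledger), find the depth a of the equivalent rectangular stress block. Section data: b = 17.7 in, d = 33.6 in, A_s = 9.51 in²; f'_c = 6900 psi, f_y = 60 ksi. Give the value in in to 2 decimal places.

T = A_s f_y = 9.51 × 60 = 570.6 kips.
a = T/(0.85 f'_c b) = 570.6/(0.85 × 6.9 × 17.7) = 5.50 in.

a ≈ 5.50 in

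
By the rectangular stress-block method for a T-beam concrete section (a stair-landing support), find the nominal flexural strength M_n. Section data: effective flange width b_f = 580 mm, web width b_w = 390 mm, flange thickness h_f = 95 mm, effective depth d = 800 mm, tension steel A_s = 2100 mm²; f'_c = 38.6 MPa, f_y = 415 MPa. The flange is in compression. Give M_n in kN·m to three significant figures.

M_n ≈ 677 kN·m

Tension: T = A_s f_y = 2100 × 415 = 871500 N.
Try a within the flange: a = T/(0.85 f'_c b_f) = 871500/(0.85 × 38.6 × 580) = 45.80 mm.
Since a = 45.80 ≤ h_f = 95 mm, the stress block lies entirely in the flange; analyse as a rectangular beam of width b_f.
M_n = T(d − a/2) = 871500 × (800 − 22.9) = 677.24 × 10⁶ N·mm.
M_n = 677.24 kN·m.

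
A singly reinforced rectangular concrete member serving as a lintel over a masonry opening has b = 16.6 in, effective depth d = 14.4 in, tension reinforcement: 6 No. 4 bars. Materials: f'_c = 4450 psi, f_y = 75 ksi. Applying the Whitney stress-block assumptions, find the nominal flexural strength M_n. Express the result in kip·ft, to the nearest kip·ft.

A_s = 6 × 0.2 = 1.2 in².
T = A_s f_y = 1.2 × 75 = 90 kips.
a = T/(0.85 f'_c b) = 90/(0.85 × 4.45 × 16.6) = 1.433 in.
M_n = T(d − a/2) = 90 × (14.4 − 0.7165) = 1231.5 kip·in = 1231.5/12 = 102.63 kip·ft.

M_n ≈ 103 kip·ft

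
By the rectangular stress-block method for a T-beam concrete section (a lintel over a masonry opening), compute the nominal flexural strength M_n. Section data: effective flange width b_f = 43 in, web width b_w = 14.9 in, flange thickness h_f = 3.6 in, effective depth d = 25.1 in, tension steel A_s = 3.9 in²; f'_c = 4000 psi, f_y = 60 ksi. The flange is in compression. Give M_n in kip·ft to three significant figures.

Tension: T = A_s f_y = 3.9 × 60 = 234 kips.
Try a within the flange: a = T/(0.85 f'_c b_f) = 234/(0.85 × 4 × 43) = 1.601 in.
Since a = 1.601 ≤ h_f = 3.6 in, the stress block lies entirely in the flange; analyse as a rectangular beam of width b_f.
M_n = T(d − a/2) = 234 × (25.1 − 0.8005) = 5686.1 kip·in.
M_n = 5686.1/12 = 473.84 kip·ft.

M_n ≈ 474 kip·ft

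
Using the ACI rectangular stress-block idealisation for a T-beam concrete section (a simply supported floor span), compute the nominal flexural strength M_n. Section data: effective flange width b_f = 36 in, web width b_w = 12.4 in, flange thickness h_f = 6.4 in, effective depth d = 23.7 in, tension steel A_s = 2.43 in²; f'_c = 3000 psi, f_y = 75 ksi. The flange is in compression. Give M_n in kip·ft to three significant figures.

Tension: T = A_s f_y = 2.43 × 75 = 182.25 kips.
Try a within the flange: a = T/(0.85 f'_c b_f) = 182.25/(0.85 × 3 × 36) = 1.985 in.
Since a = 1.985 ≤ h_f = 6.4 in, the stress block lies entirely in the flange; analyse as a rectangular beam of width b_f.
M_n = T(d − a/2) = 182.25 × (23.7 − 0.9925) = 4138.4 kip·in.
M_n = 4138.4/12 = 344.87 kip·ft.

M_n ≈ 345 kip·ft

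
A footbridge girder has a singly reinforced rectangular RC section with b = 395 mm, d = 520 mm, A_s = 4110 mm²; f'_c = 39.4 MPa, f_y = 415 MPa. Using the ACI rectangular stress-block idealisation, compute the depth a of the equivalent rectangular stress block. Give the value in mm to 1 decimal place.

T = A_s f_y = 4110 × 415 = 1705650 N = 1705.65 kN.
Setting C = 0.85 f'_c a b equal to T: a = 1705650/(0.85 × 39.4 × 395) = 128.9 mm.

a ≈ 128.9 mm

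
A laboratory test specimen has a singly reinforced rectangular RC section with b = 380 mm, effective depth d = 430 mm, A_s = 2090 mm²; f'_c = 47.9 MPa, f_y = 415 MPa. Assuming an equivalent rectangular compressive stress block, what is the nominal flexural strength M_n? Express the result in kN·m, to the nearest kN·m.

T = A_s f_y = 2090 × 415 = 867350 N = 867.35 kN.
From C = T: a = T/(0.85 f'_c b) = 867350/(0.85 × 47.9 × 380) = 56.06 mm.
M_n = T(d − a/2) = 867.35 kN × (430 − 28.03) mm = 348.65 kN·m.

M_n ≈ 349 kN·m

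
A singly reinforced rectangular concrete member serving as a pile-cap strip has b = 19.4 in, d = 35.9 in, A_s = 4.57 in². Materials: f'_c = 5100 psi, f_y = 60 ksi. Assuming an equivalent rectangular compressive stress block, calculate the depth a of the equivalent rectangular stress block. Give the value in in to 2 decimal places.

T = A_s f_y = 4.57 × 60 = 274.2 kips.
a = T/(0.85 f'_c b) = 274.2/(0.85 × 5.1 × 19.4) = 3.26 in.

a ≈ 3.26 in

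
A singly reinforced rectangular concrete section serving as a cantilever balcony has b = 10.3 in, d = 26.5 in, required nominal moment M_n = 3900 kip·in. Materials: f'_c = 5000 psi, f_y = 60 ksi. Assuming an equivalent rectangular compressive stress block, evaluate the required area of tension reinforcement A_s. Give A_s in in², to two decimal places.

From M_n = 0.85 f'_c a b (d − a/2):
a = d − √(d² − 2M_n/(0.85 f'_c b)) = 26.5 − √(26.5² − 2 × 3900/(0.85 × 5 × 10.3)) = 3.608 in.
A_s = 0.85 f'_c a b / f_y = 0.85 × 5 × 3.608 × 10.3 / 60 = 2.632 in².

A_s ≈ 2.63 in²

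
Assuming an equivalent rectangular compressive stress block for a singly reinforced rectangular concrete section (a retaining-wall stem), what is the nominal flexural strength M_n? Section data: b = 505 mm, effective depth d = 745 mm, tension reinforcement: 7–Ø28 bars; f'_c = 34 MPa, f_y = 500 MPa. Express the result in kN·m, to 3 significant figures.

A_s = 7 × 616 = 4312 mm².
T = A_s f_y = 4312 × 500 = 2156000 N = 2156 kN.
From C = T: a = T/(0.85 f'_c b) = 2156000/(0.85 × 34 × 505) = 147.73 mm.
M_n = T(d − a/2) = 2156 kN × (745 − 73.865) mm = 1446.97 kN·m.

M_n ≈ 1450 kN·m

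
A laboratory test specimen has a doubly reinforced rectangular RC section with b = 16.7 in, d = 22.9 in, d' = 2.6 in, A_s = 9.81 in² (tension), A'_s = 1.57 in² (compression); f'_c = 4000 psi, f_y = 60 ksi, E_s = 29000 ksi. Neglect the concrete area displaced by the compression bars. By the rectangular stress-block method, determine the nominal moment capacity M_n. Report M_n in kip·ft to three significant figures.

Assume both steels yield.
a = (A_s − A'_s) f_y/(0.85 f'_c b) = (9.81 − 1.57) × 60/(0.85 × 4 × 16.7) = 8.707 in.
c = a/β₁ = 8.707/0.85 = 10.244 in; ε'_s = 0.003(c − d')/c = 0.0022 ≥ ε_y = 0.0021, so the compression steel yields.
M_n = (A_s − A'_s) f_y (d − a/2) + A'_s f_y (d − d') = 494.4 × (22.9 − 4.3535) + 94.2 × (22.9 − 2.6) = 9169.4 + 1912.3 = 11081.7 kip·in = 11081.7/12 = 923.48 kip·ft.

M_n ≈ 923 kip·ft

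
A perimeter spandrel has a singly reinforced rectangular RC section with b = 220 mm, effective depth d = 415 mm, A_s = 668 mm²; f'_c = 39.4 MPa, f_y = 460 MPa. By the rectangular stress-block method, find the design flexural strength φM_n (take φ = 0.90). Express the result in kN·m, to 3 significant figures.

T = A_s f_y = 668 × 460 = 307280 N = 307.28 kN.
From C = T: a = T/(0.85 f'_c b) = 307280/(0.85 × 39.4 × 220) = 41.71 mm.
M_n = T(d − a/2) = 307.28 kN × (415 − 20.855) mm = 121.11 kN·m.
φM_n = 0.90 × 121.11 = 109.00 kN·m.

φM_n ≈ 109 kN·m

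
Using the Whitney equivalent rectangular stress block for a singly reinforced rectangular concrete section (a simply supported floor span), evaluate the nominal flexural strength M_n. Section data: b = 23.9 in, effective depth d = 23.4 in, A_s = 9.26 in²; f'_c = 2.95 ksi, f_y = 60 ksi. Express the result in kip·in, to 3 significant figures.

M_n ≈ 10400 kip·in

T = A_s f_y = 9.26 × 60 = 555.6 kips.
a = T/(0.85 f'_c b) = 555.6/(0.85 × 2.95 × 23.9) = 9.271 in.
M_n = T(d − a/2) = 555.6 × (23.4 − 4.6355) = 10425.6 kip·in.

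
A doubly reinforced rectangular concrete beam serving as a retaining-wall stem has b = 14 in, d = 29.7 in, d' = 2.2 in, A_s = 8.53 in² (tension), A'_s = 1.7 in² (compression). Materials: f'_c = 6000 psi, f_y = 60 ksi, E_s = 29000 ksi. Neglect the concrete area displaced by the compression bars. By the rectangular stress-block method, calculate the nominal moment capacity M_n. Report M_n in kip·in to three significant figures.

Assume both steels yield.
a = (A_s − A'_s) f_y/(0.85 f'_c b) = (8.53 − 1.7) × 60/(0.85 × 6 × 14) = 5.739 in.
c = a/β₁ = 5.739/0.75 = 7.652 in; ε'_s = 0.003(c − d')/c = 0.0021 ≥ ε_y = 0.0021, so the compression steel yields.
M_n = (A_s − A'_s) f_y (d − a/2) + A'_s f_y (d − d') = 409.8 × (29.7 − 2.8695) + 102 × (29.7 − 2.2) = 10995.1 + 2805.0 = 13800.1 kip·in.

M_n ≈ 13800 kip·in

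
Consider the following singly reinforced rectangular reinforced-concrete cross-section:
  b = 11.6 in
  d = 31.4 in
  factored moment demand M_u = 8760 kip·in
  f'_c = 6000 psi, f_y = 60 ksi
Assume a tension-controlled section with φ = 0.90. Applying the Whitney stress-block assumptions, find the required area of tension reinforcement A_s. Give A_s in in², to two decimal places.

A_s ≈ 5.69 in²

M_n = M_u/φ = 8760/0.90 = 9733.33 kip·in.
From M_n = 0.85 f'_c a b (d − a/2):
a = d − √(d² − 2M_n/(0.85 f'_c b)) = 31.4 − √(31.4² − 2 × 9733.33/(0.85 × 6 × 11.6)) = 5.770 in.
A_s = 0.85 f'_c a b / f_y = 0.85 × 6 × 5.770 × 11.6 / 60 = 5.689 in².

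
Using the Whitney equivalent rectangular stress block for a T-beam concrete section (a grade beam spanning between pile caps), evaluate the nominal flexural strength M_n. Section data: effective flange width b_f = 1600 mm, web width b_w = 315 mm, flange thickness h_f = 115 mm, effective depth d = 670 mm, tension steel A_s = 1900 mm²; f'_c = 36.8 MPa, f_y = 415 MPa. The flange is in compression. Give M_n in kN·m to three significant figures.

Tension: T = A_s f_y = 1900 × 415 = 788500 N.
Try a within the flange: a = T/(0.85 f'_c b_f) = 788500/(0.85 × 36.8 × 1600) = 15.75 mm.
Since a = 15.75 ≤ h_f = 115 mm, the stress block lies entirely in the flange; analyse as a rectangular beam of width b_f.
M_n = T(d − a/2) = 788500 × (670 − 7.875) = 522.09 × 10⁶ N·mm.
M_n = 522.09 kN·m.

M_n ≈ 522 kN·m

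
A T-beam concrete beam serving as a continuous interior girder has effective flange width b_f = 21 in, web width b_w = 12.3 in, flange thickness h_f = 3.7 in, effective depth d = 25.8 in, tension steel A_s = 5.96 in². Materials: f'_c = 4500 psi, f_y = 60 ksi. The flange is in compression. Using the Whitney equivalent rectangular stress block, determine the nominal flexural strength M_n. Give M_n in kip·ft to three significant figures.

Tension: T = A_s f_y = 5.96 × 60 = 357.6 kips.
Try a within the flange: a = T/(0.85 f'_c b_f) = 357.6/(0.85 × 4.5 × 21) = 4.452 in.
a = 4.452 > h_f = 3.7 in: the block extends into the web. Split into flange-overhang and web parts.
C_f = 0.85 f'_c (b_f − b_w) h_f = 0.85 × 4.5 × (21 − 12.3) × 3.7 = 123.1 kips.
Remaining web compression depth: a_w = (T − C_f)/(0.85 f'_c b_w) = (357.6 − 123.1)/(0.85 × 4.5 × 12.3) = 4.984 in.
M_n = C_f(d − h_f/2) + (T − C_f)(d − a_w/2) = 123.1 × (25.8 − 1.85) + 234.5 × (25.8 − 2.492) = 2948.2 + 5465.7 = 8413.9 kip·in.
M_n = 8413.9/12 = 701.16 kip·ft.

M_n ≈ 701 kip·ft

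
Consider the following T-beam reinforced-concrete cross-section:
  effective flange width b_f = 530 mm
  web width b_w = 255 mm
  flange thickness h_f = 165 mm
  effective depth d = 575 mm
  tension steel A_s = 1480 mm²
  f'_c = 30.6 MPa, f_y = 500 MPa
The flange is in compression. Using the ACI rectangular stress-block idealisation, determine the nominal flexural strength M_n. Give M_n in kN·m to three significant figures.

M_n ≈ 406 kN·m

Tension: T = A_s f_y = 1480 × 500 = 740000 N.
Try a within the flange: a = T/(0.85 f'_c b_f) = 740000/(0.85 × 30.6 × 530) = 53.68 mm.
Since a = 53.68 ≤ h_f = 165 mm, the stress block lies entirely in the flange; analyse as a rectangular beam of width b_f.
M_n = T(d − a/2) = 740000 × (575 − 26.84) = 405.64 × 10⁶ N·mm.
M_n = 405.64 kN·m.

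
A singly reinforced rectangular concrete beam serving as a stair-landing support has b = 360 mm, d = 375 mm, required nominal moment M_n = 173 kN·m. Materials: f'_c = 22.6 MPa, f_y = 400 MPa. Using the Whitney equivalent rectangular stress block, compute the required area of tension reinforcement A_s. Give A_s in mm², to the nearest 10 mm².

A_s ≈ 1280 mm²

With M_n = 0.85 f'_c a b (d − a/2), solve the quadratic for a:
a = d − √(d² − 2M_n/(0.85 f'_c b)) = 375 − √(375² − 2 × 173×10⁶/(0.85 × 22.6 × 360)) = 74.01 mm.
A_s = 0.85 f'_c a b / f_y = 0.85 × 22.6 × 74.01 × 360 / 400 = 1279.6 mm².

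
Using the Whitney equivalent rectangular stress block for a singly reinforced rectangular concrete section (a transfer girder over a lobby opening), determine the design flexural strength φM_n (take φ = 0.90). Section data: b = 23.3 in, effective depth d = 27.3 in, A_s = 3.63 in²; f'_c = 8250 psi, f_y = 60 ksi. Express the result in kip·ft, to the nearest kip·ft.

T = A_s f_y = 3.63 × 60 = 217.8 kips.
a = T/(0.85 f'_c b) = 217.8/(0.85 × 8.25 × 23.3) = 1.333 in.
M_n = T(d − a/2) = 217.8 × (27.3 − 0.6665) = 5800.8 kip·in = 5800.8/12 = 483.40 kip·ft.
φM_n = 0.90 × 483.40 = 435.06 kip·ft.

φM_n ≈ 435 kip·ft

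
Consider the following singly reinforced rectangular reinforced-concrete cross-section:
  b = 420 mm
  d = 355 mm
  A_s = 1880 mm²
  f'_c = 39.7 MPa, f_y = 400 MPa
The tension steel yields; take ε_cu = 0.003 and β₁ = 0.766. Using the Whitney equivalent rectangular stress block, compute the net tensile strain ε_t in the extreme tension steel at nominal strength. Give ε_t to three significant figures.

ε_t ≈ 0.0124

a = A_s f_y/(0.85 f'_c b) = 53.06 mm.
β₁ = 0.766, so c = a/β₁ = 53.06/0.766 = 69.27 mm.
From the linear strain diagram with ε_cu = 0.003: ε_t = 0.003 (d − c)/c = 0.003 × (355 − 69.27)/69.27 = 0.0124.
Since ε_t ≥ 0.005, the section is tension-controlled.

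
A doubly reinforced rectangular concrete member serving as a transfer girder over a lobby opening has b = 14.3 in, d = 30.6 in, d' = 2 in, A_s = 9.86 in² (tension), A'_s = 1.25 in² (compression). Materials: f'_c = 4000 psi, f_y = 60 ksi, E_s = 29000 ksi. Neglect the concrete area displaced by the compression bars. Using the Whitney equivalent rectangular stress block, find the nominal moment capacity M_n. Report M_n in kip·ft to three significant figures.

M_n ≈ 1270 kip·ft

Assume both steels yield.
a = (A_s − A'_s) f_y/(0.85 f'_c b) = (9.86 − 1.25) × 60/(0.85 × 4 × 14.3) = 10.625 in.
c = a/β₁ = 10.625/0.85 = 12.500 in; ε'_s = 0.003(c − d')/c = 0.0025 ≥ ε_y = 0.0021, so the compression steel yields.
M_n = (A_s − A'_s) f_y (d − a/2) + A'_s f_y (d − d') = 516.6 × (30.6 − 5.3125) + 75 × (30.6 − 2) = 13063.5 + 2145.0 = 15208.5 kip·in = 15208.5/12 = 1267.38 kip·ft.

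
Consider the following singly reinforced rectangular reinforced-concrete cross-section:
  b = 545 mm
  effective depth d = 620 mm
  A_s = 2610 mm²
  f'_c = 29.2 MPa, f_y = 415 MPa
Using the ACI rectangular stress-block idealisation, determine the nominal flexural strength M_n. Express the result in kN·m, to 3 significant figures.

T = A_s f_y = 2610 × 415 = 1083150 N = 1083.15 kN.
From C = T: a = T/(0.85 f'_c b) = 1083150/(0.85 × 29.2 × 545) = 80.07 mm.
M_n = T(d − a/2) = 1083.15 kN × (620 − 40.035) mm = 628.19 kN·m.

M_n ≈ 628 kN·m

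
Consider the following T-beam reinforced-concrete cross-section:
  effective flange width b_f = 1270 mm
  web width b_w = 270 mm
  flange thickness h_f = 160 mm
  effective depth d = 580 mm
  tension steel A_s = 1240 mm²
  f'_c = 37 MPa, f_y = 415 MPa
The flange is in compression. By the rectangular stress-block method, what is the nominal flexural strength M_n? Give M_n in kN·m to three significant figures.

M_n ≈ 295 kN·m

Tension: T = A_s f_y = 1240 × 415 = 514600 N.
Try a within the flange: a = T/(0.85 f'_c b_f) = 514600/(0.85 × 37 × 1270) = 12.88 mm.
Since a = 12.88 ≤ h_f = 160 mm, the stress block lies entirely in the flange; analyse as a rectangular beam of width b_f.
M_n = T(d − a/2) = 514600 × (580 − 6.44) = 295.15 × 10⁶ N·mm.
M_n = 295.15 kN·m.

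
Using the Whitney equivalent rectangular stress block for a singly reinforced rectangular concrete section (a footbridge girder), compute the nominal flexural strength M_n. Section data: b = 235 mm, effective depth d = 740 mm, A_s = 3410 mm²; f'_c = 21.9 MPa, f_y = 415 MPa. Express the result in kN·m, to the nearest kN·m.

T = A_s f_y = 3410 × 415 = 1415150 N = 1415.15 kN.
From C = T: a = T/(0.85 f'_c b) = 1415150/(0.85 × 21.9 × 235) = 323.50 mm.
M_n = T(d − a/2) = 1415.15 kN × (740 − 161.75) mm = 818.31 kN·m.

M_n ≈ 818 kN·m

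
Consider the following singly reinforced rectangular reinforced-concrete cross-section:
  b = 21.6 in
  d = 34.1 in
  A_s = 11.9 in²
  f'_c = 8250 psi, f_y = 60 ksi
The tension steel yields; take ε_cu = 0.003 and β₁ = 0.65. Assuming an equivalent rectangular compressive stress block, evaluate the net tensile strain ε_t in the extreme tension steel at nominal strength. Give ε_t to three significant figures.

ε_t ≈ 0.0111

a = A_s f_y/(0.85 f'_c b) = 4.714 in.
β₁ = 0.65, so c = a/β₁ = 4.714/0.65 = 7.252 in.
From the linear strain diagram with ε_cu = 0.003: ε_t = 0.003 (d − c)/c = 0.003 × (34.1 − 7.252)/7.252 = 0.0111.
Since ε_t ≥ 0.005, the section is tension-controlled.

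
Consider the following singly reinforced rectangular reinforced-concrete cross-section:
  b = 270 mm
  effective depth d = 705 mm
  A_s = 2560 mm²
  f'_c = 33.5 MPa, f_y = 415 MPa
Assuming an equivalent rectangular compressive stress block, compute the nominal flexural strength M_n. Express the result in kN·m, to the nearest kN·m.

T = A_s f_y = 2560 × 415 = 1062400 N = 1062.4 kN.
From C = T: a = T/(0.85 f'_c b) = 1062400/(0.85 × 33.5 × 270) = 138.18 mm.
M_n = T(d − a/2) = 1062.4 kN × (705 − 69.09) mm = 675.59 kN·m.

M_n ≈ 676 kN·m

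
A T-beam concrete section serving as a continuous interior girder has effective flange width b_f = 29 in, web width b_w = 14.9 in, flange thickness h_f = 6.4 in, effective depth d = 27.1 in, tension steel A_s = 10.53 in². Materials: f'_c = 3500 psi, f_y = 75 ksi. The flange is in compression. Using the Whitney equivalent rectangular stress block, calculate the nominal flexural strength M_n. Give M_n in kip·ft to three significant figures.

Tension: T = A_s f_y = 10.53 × 75 = 789.75 kips.
Try a within the flange: a = T/(0.85 f'_c b_f) = 789.75/(0.85 × 3.5 × 29) = 9.154 in.
a = 9.154 > h_f = 6.4 in: the block extends into the web. Split into flange-overhang and web parts.
C_f = 0.85 f'_c (b_f − b_w) h_f = 0.85 × 3.5 × (29 − 14.9) × 6.4 = 268.5 kips.
Remaining web compression depth: a_w = (T − C_f)/(0.85 f'_c b_w) = (789.75 − 268.5)/(0.85 × 3.5 × 14.9) = 11.759 in.
M_n = C_f(d − h_f/2) + (T − C_f)(d − a_w/2) = 268.5 × (27.1 − 3.2) + 521.25 × (27.1 − 5.8795) = 6417.2 + 11061.2 = 17478.4 kip·in.
M_n = 17478.4/12 = 1456.53 kip·ft.

M_n ≈ 1460 kip·ft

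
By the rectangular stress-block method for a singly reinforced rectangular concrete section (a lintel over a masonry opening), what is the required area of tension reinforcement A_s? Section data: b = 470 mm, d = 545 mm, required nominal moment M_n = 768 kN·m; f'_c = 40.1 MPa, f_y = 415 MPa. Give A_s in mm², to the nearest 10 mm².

With M_n = 0.85 f'_c a b (d − a/2), solve the quadratic for a:
a = d − √(d² − 2M_n/(0.85 f'_c b)) = 545 − √(545² − 2 × 768×10⁶/(0.85 × 40.1 × 470)) = 96.51 mm.
A_s = 0.85 f'_c a b / f_y = 0.85 × 40.1 × 96.51 × 470 / 415 = 3725.5 mm².

A_s ≈ 3730 mm²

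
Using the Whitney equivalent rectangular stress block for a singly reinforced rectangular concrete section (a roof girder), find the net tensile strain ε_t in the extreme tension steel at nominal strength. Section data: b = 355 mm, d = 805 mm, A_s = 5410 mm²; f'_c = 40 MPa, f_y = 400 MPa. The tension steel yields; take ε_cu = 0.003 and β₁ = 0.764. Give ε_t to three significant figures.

ε_t ≈ 0.00729

a = A_s f_y/(0.85 f'_c b) = 179.29 mm.
β₁ = 0.764, so c = a/β₁ = 179.29/0.764 = 234.67 mm.
From the linear strain diagram with ε_cu = 0.003: ε_t = 0.003 (d − c)/c = 0.003 × (805 − 234.67)/234.67 = 0.00729.
Since ε_t ≥ 0.005, the section is tension-controlled.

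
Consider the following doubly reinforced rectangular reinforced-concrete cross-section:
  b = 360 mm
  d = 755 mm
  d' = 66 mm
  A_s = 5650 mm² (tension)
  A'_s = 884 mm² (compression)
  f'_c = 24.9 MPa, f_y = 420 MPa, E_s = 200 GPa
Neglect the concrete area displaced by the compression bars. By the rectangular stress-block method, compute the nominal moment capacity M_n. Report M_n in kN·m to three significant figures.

Assume both tension and compression steel yield.
Net tension couple steel: A_s − A'_s = 4766 mm².
a = (A_s − A'_s) f_y / (0.85 f'_c b) = 2001720/(0.85 × 24.9 × 360) = 262.71 mm.
c = a/β₁ = 262.71/0.85 = 309.07 mm; ε'_s = 0.003(c − d')/c = 0.0024 ≥ f_y/E_s = 0.0021, so compression steel does yield.
M_n = (A_s − A'_s) f_y (d − a/2) + A'_s f_y (d − d') = [2001720 × (755 − 131.355) + 371280 × (755 − 66)] × 10⁻⁶ = 1248.36 + 255.81 = 1504.17 kN·m.

M_n ≈ 1500 kN·m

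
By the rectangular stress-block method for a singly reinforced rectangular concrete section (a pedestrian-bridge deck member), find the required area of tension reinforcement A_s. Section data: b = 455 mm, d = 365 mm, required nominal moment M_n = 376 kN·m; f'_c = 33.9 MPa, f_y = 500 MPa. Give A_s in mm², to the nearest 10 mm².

A_s ≈ 2350 mm²

With M_n = 0.85 f'_c a b (d − a/2), solve the quadratic for a:
a = d − √(d² − 2M_n/(0.85 f'_c b)) = 365 − √(365² − 2 × 376×10⁶/(0.85 × 33.9 × 455)) = 89.56 mm.
A_s = 0.85 f'_c a b / f_y = 0.85 × 33.9 × 89.56 × 455 / 500 = 2348.4 mm².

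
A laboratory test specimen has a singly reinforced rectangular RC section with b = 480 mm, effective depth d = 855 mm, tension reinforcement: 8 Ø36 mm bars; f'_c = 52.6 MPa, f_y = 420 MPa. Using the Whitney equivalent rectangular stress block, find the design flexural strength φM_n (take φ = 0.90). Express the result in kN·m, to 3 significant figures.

φM_n ≈ 2390 kN·m

A_s = 8 × 1018 = 8144 mm².
T = A_s f_y = 8144 × 420 = 3420480 N = 3420.48 kN.
From C = T: a = T/(0.85 f'_c b) = 3420480/(0.85 × 52.6 × 480) = 159.38 mm.
M_n = T(d − a/2) = 3420.48 kN × (855 − 79.69) mm = 2651.93 kN·m.
φM_n = 0.90 × 2651.93 = 2386.74 kN·m.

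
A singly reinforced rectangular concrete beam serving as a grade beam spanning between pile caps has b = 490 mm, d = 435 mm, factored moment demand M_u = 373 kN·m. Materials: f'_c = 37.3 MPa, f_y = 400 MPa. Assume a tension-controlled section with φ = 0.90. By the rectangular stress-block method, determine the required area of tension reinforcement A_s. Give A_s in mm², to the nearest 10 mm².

M_n = M_u/φ = 373/0.90 = 414.444 kN·m.
With M_n = 0.85 f'_c a b (d − a/2), solve the quadratic for a:
a = d − √(d² − 2M_n/(0.85 f'_c b)) = 435 − √(435² − 2 × 414.444×10⁶/(0.85 × 37.3 × 490)) = 66.39 mm.
A_s = 0.85 f'_c a b / f_y = 0.85 × 37.3 × 66.39 × 490 / 400 = 2578.5 mm².

A_s ≈ 2580 mm²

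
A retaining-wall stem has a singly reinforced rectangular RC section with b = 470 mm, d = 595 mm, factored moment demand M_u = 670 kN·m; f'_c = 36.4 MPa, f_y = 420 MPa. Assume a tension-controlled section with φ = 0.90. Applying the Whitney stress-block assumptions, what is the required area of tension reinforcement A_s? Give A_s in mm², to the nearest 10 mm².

M_n = M_u/φ = 670/0.90 = 744.444 kN·m.
With M_n = 0.85 f'_c a b (d − a/2), solve the quadratic for a:
a = d − √(d² − 2M_n/(0.85 f'_c b)) = 595 − √(595² − 2 × 744.444×10⁶/(0.85 × 36.4 × 470)) = 93.36 mm.
A_s = 0.85 f'_c a b / f_y = 0.85 × 36.4 × 93.36 × 470 / 420 = 3232.4 mm².

A_s ≈ 3230 mm²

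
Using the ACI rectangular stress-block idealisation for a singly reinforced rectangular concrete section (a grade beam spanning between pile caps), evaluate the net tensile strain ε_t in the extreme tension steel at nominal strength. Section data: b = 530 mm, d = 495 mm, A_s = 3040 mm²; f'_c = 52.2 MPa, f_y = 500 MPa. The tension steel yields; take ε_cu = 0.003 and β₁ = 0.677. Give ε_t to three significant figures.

a = A_s f_y/(0.85 f'_c b) = 64.64 mm.
β₁ = 0.677, so c = a/β₁ = 64.64/0.677 = 95.48 mm.
From the linear strain diagram with ε_cu = 0.003: ε_t = 0.003 (d − c)/c = 0.003 × (495 − 95.48)/95.48 = 0.0126.
Since ε_t ≥ 0.005, the section is tension-controlled.

ε_t ≈ 0.0126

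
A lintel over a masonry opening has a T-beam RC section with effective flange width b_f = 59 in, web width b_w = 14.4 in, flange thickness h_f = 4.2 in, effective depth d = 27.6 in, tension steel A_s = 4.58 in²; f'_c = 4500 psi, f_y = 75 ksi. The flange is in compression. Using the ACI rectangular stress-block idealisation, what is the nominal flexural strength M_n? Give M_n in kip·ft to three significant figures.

Tension: T = A_s f_y = 4.58 × 75 = 343.5 kips.
Try a within the flange: a = T/(0.85 f'_c b_f) = 343.5/(0.85 × 4.5 × 59) = 1.522 in.
Since a = 1.522 ≤ h_f = 4.2 in, the stress block lies entirely in the flange; analyse as a rectangular beam of width b_f.
M_n = T(d − a/2) = 343.5 × (27.6 − 0.761) = 9219.2 kip·in.
M_n = 9219.2/12 = 768.27 kip·ft.

M_n ≈ 768 kip·ft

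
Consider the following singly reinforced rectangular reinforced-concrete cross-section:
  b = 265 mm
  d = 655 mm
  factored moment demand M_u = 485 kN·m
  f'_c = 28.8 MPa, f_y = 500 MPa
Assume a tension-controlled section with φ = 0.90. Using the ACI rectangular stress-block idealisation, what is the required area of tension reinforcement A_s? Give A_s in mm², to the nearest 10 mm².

A_s ≈ 1850 mm²

M_n = M_u/φ = 485/0.90 = 538.889 kN·m.
With M_n = 0.85 f'_c a b (d − a/2), solve the quadratic for a:
a = d − √(d² − 2M_n/(0.85 f'_c b)) = 655 − √(655² − 2 × 538.889×10⁶/(0.85 × 28.8 × 265)) = 142.28 mm.
A_s = 0.85 f'_c a b / f_y = 0.85 × 28.8 × 142.28 × 265 / 500 = 1846.0 mm².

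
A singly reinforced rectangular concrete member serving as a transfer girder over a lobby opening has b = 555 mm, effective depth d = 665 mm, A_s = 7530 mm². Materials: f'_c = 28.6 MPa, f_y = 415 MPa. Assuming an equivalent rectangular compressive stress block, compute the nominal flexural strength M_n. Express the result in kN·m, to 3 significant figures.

T = A_s f_y = 7530 × 415 = 3124950 N = 3124.95 kN.
From C = T: a = T/(0.85 f'_c b) = 3124950/(0.85 × 28.6 × 555) = 231.61 mm.
M_n = T(d − a/2) = 3124.95 kN × (665 − 115.805) mm = 1716.21 kN·m.

M_n ≈ 1720 kN·m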